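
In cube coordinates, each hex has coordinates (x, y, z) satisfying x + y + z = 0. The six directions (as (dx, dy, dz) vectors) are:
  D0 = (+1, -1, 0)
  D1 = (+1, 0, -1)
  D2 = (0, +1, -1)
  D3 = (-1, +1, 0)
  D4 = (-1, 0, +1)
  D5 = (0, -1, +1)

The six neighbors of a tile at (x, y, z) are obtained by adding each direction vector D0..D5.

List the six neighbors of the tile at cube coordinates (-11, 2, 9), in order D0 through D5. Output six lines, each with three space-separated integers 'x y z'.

Answer: -10 1 9
-10 2 8
-11 3 8
-12 3 9
-12 2 10
-11 1 10

Derivation:
Center: (-11, 2, 9). Add each direction:
  D0: (-11, 2, 9) + (1, -1, 0) = (-10, 1, 9)
  D1: (-11, 2, 9) + (1, 0, -1) = (-10, 2, 8)
  D2: (-11, 2, 9) + (0, 1, -1) = (-11, 3, 8)
  D3: (-11, 2, 9) + (-1, 1, 0) = (-12, 3, 9)
  D4: (-11, 2, 9) + (-1, 0, 1) = (-12, 2, 10)
  D5: (-11, 2, 9) + (0, -1, 1) = (-11, 1, 10)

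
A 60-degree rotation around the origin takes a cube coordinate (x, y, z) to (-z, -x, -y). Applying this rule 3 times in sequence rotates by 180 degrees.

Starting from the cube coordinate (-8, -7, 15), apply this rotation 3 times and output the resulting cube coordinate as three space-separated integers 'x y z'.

Answer: 8 7 -15

Derivation:
Start: (-8, -7, 15)
Step 1: (-8, -7, 15) -> (-(15), -(-8), -(-7)) = (-15, 8, 7)
Step 2: (-15, 8, 7) -> (-(7), -(-15), -(8)) = (-7, 15, -8)
Step 3: (-7, 15, -8) -> (-(-8), -(-7), -(15)) = (8, 7, -15)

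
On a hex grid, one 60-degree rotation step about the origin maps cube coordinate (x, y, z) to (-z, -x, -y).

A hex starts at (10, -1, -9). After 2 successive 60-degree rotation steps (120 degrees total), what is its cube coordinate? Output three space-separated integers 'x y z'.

Start: (10, -1, -9)
Step 1: (10, -1, -9) -> (-(-9), -(10), -(-1)) = (9, -10, 1)
Step 2: (9, -10, 1) -> (-(1), -(9), -(-10)) = (-1, -9, 10)

Answer: -1 -9 10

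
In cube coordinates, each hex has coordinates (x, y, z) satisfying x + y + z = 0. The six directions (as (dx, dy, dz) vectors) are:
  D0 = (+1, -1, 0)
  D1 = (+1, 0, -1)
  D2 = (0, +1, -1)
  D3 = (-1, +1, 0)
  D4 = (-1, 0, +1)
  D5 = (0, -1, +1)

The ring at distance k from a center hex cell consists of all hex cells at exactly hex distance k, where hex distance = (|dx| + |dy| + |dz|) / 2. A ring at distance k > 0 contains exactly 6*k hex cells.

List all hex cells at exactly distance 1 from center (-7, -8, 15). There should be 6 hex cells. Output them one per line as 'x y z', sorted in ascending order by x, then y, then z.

Walk ring at distance 1 from (-7, -8, 15):
Start at center + D4*1 = (-8, -8, 16)
  hex 0: (-8, -8, 16)
  hex 1: (-7, -9, 16)
  hex 2: (-6, -9, 15)
  hex 3: (-6, -8, 14)
  hex 4: (-7, -7, 14)
  hex 5: (-8, -7, 15)
Sorted: 6 hexes.

Answer: -8 -8 16
-8 -7 15
-7 -9 16
-7 -7 14
-6 -9 15
-6 -8 14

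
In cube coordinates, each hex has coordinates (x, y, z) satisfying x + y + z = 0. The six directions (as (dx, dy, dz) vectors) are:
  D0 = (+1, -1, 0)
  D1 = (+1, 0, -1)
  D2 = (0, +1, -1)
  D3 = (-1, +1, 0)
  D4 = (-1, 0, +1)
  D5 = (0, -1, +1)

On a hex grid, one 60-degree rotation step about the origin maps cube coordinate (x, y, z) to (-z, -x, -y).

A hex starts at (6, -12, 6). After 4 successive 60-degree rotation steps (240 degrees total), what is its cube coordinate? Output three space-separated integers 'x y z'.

Answer: 6 6 -12

Derivation:
Start: (6, -12, 6)
Step 1: (6, -12, 6) -> (-(6), -(6), -(-12)) = (-6, -6, 12)
Step 2: (-6, -6, 12) -> (-(12), -(-6), -(-6)) = (-12, 6, 6)
Step 3: (-12, 6, 6) -> (-(6), -(-12), -(6)) = (-6, 12, -6)
Step 4: (-6, 12, -6) -> (-(-6), -(-6), -(12)) = (6, 6, -12)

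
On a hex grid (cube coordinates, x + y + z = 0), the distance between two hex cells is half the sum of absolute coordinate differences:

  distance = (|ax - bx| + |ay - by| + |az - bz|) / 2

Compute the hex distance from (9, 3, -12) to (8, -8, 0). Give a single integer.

Answer: 12

Derivation:
|ax - bx| = |9 - 8| = 1
|ay - by| = |3 - (-8)| = 11
|az - bz| = |-12 - 0| = 12
distance = (1 + 11 + 12) / 2 = 24 / 2 = 12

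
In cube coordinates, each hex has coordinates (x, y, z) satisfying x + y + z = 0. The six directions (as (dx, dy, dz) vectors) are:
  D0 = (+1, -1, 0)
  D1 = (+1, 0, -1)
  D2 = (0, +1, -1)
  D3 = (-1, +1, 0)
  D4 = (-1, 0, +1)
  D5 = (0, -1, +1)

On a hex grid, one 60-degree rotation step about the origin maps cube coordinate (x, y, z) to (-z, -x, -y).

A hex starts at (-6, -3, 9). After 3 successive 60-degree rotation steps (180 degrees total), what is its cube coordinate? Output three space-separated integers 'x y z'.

Start: (-6, -3, 9)
Step 1: (-6, -3, 9) -> (-(9), -(-6), -(-3)) = (-9, 6, 3)
Step 2: (-9, 6, 3) -> (-(3), -(-9), -(6)) = (-3, 9, -6)
Step 3: (-3, 9, -6) -> (-(-6), -(-3), -(9)) = (6, 3, -9)

Answer: 6 3 -9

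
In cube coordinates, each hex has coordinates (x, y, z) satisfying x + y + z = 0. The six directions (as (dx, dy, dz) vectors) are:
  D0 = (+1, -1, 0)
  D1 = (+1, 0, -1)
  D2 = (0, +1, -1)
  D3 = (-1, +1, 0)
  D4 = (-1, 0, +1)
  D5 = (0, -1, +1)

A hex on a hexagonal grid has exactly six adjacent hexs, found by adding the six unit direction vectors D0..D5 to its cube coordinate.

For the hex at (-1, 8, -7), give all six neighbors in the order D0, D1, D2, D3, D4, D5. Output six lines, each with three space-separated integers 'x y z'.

Answer: 0 7 -7
0 8 -8
-1 9 -8
-2 9 -7
-2 8 -6
-1 7 -6

Derivation:
Center: (-1, 8, -7). Add each direction:
  D0: (-1, 8, -7) + (1, -1, 0) = (0, 7, -7)
  D1: (-1, 8, -7) + (1, 0, -1) = (0, 8, -8)
  D2: (-1, 8, -7) + (0, 1, -1) = (-1, 9, -8)
  D3: (-1, 8, -7) + (-1, 1, 0) = (-2, 9, -7)
  D4: (-1, 8, -7) + (-1, 0, 1) = (-2, 8, -6)
  D5: (-1, 8, -7) + (0, -1, 1) = (-1, 7, -6)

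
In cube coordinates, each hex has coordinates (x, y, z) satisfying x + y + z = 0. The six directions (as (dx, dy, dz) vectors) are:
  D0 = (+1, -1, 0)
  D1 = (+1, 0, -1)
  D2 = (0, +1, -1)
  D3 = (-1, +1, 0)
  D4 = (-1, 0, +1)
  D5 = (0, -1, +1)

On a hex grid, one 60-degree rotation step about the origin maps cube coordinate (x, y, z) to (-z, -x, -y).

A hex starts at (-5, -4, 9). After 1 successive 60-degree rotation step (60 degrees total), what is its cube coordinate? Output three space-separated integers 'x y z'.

Answer: -9 5 4

Derivation:
Start: (-5, -4, 9)
Step 1: (-5, -4, 9) -> (-(9), -(-5), -(-4)) = (-9, 5, 4)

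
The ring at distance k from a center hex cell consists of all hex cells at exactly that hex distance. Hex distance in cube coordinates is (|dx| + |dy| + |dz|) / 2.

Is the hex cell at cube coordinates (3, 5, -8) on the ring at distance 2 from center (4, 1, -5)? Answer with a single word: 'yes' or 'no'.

|px - cx| = |3 - 4| = 1
|py - cy| = |5 - 1| = 4
|pz - cz| = |-8 - (-5)| = 3
distance = (1+4+3)/2 = 8/2 = 4
radius = 2; distance != radius -> no

Answer: no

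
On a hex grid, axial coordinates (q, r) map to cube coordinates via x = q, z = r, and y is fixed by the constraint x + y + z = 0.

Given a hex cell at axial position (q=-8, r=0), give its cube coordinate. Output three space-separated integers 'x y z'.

x = q = -8
z = r = 0
y = -x - z = -(-8) - (0) = 8

Answer: -8 8 0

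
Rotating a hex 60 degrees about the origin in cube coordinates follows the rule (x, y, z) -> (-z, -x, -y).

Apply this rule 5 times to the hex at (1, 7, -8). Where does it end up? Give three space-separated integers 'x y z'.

Answer: -7 8 -1

Derivation:
Start: (1, 7, -8)
Step 1: (1, 7, -8) -> (-(-8), -(1), -(7)) = (8, -1, -7)
Step 2: (8, -1, -7) -> (-(-7), -(8), -(-1)) = (7, -8, 1)
Step 3: (7, -8, 1) -> (-(1), -(7), -(-8)) = (-1, -7, 8)
Step 4: (-1, -7, 8) -> (-(8), -(-1), -(-7)) = (-8, 1, 7)
Step 5: (-8, 1, 7) -> (-(7), -(-8), -(1)) = (-7, 8, -1)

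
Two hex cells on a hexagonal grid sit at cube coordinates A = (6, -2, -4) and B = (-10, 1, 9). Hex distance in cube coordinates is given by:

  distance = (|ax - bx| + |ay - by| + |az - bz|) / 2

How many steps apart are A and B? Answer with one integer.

Answer: 16

Derivation:
|ax - bx| = |6 - (-10)| = 16
|ay - by| = |-2 - 1| = 3
|az - bz| = |-4 - 9| = 13
distance = (16 + 3 + 13) / 2 = 32 / 2 = 16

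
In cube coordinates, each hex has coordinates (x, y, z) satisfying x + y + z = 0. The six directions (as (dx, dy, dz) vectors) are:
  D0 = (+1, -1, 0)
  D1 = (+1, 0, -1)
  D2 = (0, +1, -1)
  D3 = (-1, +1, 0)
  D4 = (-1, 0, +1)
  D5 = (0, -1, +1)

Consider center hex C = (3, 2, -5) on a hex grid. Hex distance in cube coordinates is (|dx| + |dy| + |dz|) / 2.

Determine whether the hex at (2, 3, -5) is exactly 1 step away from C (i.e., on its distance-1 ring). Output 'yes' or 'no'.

Answer: yes

Derivation:
|px - cx| = |2 - 3| = 1
|py - cy| = |3 - 2| = 1
|pz - cz| = |-5 - (-5)| = 0
distance = (1+1+0)/2 = 2/2 = 1
radius = 1; distance == radius -> yes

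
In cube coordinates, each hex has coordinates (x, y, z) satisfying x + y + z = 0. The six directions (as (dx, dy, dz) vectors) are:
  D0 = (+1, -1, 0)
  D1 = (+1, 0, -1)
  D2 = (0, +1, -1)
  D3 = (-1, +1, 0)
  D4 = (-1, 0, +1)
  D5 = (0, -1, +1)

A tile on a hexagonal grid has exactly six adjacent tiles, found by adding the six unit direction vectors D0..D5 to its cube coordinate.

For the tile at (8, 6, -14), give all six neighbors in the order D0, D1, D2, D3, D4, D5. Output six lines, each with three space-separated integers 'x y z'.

Center: (8, 6, -14). Add each direction:
  D0: (8, 6, -14) + (1, -1, 0) = (9, 5, -14)
  D1: (8, 6, -14) + (1, 0, -1) = (9, 6, -15)
  D2: (8, 6, -14) + (0, 1, -1) = (8, 7, -15)
  D3: (8, 6, -14) + (-1, 1, 0) = (7, 7, -14)
  D4: (8, 6, -14) + (-1, 0, 1) = (7, 6, -13)
  D5: (8, 6, -14) + (0, -1, 1) = (8, 5, -13)

Answer: 9 5 -14
9 6 -15
8 7 -15
7 7 -14
7 6 -13
8 5 -13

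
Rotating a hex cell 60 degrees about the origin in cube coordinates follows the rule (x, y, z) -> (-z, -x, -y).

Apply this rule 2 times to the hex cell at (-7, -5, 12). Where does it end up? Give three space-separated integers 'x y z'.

Start: (-7, -5, 12)
Step 1: (-7, -5, 12) -> (-(12), -(-7), -(-5)) = (-12, 7, 5)
Step 2: (-12, 7, 5) -> (-(5), -(-12), -(7)) = (-5, 12, -7)

Answer: -5 12 -7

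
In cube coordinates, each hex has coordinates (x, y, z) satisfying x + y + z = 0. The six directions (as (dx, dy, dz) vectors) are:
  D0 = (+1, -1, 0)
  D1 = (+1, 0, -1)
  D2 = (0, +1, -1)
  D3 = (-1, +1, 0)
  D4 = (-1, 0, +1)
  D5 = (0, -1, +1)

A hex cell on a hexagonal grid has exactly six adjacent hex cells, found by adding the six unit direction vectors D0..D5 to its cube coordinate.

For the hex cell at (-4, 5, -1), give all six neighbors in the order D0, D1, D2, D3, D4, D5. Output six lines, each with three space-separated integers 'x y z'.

Center: (-4, 5, -1). Add each direction:
  D0: (-4, 5, -1) + (1, -1, 0) = (-3, 4, -1)
  D1: (-4, 5, -1) + (1, 0, -1) = (-3, 5, -2)
  D2: (-4, 5, -1) + (0, 1, -1) = (-4, 6, -2)
  D3: (-4, 5, -1) + (-1, 1, 0) = (-5, 6, -1)
  D4: (-4, 5, -1) + (-1, 0, 1) = (-5, 5, 0)
  D5: (-4, 5, -1) + (0, -1, 1) = (-4, 4, 0)

Answer: -3 4 -1
-3 5 -2
-4 6 -2
-5 6 -1
-5 5 0
-4 4 0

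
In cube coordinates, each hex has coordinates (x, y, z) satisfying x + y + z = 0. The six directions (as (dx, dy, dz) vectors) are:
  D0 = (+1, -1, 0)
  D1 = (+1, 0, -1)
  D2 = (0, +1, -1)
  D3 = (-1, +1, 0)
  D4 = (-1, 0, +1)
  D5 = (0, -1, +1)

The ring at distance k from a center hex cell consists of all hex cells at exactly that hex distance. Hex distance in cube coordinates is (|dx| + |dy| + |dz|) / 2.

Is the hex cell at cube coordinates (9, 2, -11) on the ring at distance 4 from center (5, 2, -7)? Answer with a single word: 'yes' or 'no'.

Answer: yes

Derivation:
|px - cx| = |9 - 5| = 4
|py - cy| = |2 - 2| = 0
|pz - cz| = |-11 - (-7)| = 4
distance = (4+0+4)/2 = 8/2 = 4
radius = 4; distance == radius -> yes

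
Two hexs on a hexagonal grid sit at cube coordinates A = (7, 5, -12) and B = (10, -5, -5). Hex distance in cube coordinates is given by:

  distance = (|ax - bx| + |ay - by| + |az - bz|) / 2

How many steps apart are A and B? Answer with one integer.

|ax - bx| = |7 - 10| = 3
|ay - by| = |5 - (-5)| = 10
|az - bz| = |-12 - (-5)| = 7
distance = (3 + 10 + 7) / 2 = 20 / 2 = 10

Answer: 10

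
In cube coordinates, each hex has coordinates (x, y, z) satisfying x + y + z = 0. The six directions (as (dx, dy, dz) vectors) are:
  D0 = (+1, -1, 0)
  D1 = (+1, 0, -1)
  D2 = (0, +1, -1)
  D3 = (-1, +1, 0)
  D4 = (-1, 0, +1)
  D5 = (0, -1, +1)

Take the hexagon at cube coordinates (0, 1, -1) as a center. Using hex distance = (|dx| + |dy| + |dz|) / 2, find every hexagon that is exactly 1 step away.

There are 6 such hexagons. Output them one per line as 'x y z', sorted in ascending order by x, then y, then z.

Answer: -1 1 0
-1 2 -1
0 0 0
0 2 -2
1 0 -1
1 1 -2

Derivation:
Walk ring at distance 1 from (0, 1, -1):
Start at center + D4*1 = (-1, 1, 0)
  hex 0: (-1, 1, 0)
  hex 1: (0, 0, 0)
  hex 2: (1, 0, -1)
  hex 3: (1, 1, -2)
  hex 4: (0, 2, -2)
  hex 5: (-1, 2, -1)
Sorted: 6 hexes.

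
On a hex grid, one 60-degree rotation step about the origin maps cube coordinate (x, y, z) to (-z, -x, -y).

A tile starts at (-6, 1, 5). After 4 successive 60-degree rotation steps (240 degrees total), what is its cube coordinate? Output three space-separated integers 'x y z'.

Answer: 5 -6 1

Derivation:
Start: (-6, 1, 5)
Step 1: (-6, 1, 5) -> (-(5), -(-6), -(1)) = (-5, 6, -1)
Step 2: (-5, 6, -1) -> (-(-1), -(-5), -(6)) = (1, 5, -6)
Step 3: (1, 5, -6) -> (-(-6), -(1), -(5)) = (6, -1, -5)
Step 4: (6, -1, -5) -> (-(-5), -(6), -(-1)) = (5, -6, 1)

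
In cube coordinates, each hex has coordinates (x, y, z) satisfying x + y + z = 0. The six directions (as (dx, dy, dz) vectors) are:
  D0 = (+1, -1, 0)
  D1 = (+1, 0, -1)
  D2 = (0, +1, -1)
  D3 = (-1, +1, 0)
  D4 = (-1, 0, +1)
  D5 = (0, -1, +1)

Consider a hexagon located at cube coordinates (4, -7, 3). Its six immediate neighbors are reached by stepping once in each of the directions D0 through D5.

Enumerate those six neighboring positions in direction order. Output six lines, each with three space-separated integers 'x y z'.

Answer: 5 -8 3
5 -7 2
4 -6 2
3 -6 3
3 -7 4
4 -8 4

Derivation:
Center: (4, -7, 3). Add each direction:
  D0: (4, -7, 3) + (1, -1, 0) = (5, -8, 3)
  D1: (4, -7, 3) + (1, 0, -1) = (5, -7, 2)
  D2: (4, -7, 3) + (0, 1, -1) = (4, -6, 2)
  D3: (4, -7, 3) + (-1, 1, 0) = (3, -6, 3)
  D4: (4, -7, 3) + (-1, 0, 1) = (3, -7, 4)
  D5: (4, -7, 3) + (0, -1, 1) = (4, -8, 4)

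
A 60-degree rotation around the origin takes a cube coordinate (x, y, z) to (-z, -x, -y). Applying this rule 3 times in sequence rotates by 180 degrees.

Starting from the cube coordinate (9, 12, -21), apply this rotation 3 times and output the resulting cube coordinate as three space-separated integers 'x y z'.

Answer: -9 -12 21

Derivation:
Start: (9, 12, -21)
Step 1: (9, 12, -21) -> (-(-21), -(9), -(12)) = (21, -9, -12)
Step 2: (21, -9, -12) -> (-(-12), -(21), -(-9)) = (12, -21, 9)
Step 3: (12, -21, 9) -> (-(9), -(12), -(-21)) = (-9, -12, 21)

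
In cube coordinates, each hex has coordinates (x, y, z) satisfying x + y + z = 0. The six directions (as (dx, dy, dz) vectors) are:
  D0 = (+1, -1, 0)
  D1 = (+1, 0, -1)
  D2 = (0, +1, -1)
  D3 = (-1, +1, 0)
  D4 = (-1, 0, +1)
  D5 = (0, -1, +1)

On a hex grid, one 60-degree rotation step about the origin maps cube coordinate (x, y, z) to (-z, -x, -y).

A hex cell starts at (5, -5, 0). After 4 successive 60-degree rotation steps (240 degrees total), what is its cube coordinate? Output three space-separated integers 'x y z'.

Answer: 0 5 -5

Derivation:
Start: (5, -5, 0)
Step 1: (5, -5, 0) -> (-(0), -(5), -(-5)) = (0, -5, 5)
Step 2: (0, -5, 5) -> (-(5), -(0), -(-5)) = (-5, 0, 5)
Step 3: (-5, 0, 5) -> (-(5), -(-5), -(0)) = (-5, 5, 0)
Step 4: (-5, 5, 0) -> (-(0), -(-5), -(5)) = (0, 5, -5)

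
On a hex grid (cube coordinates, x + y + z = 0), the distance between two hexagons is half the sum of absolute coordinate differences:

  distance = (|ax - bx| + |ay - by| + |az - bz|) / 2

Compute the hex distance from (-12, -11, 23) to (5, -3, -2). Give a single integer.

|ax - bx| = |-12 - 5| = 17
|ay - by| = |-11 - (-3)| = 8
|az - bz| = |23 - (-2)| = 25
distance = (17 + 8 + 25) / 2 = 50 / 2 = 25

Answer: 25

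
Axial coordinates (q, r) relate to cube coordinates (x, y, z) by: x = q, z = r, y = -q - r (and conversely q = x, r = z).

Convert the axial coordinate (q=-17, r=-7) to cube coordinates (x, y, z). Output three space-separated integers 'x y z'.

Answer: -17 24 -7

Derivation:
x = q = -17
z = r = -7
y = -x - z = -(-17) - (-7) = 24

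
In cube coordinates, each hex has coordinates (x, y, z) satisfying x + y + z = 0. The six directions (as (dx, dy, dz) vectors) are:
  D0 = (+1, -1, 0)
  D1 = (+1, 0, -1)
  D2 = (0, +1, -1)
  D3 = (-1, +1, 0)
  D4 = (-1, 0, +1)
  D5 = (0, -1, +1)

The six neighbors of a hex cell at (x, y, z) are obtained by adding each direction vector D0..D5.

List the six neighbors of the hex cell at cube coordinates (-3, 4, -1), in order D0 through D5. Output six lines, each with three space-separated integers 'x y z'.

Center: (-3, 4, -1). Add each direction:
  D0: (-3, 4, -1) + (1, -1, 0) = (-2, 3, -1)
  D1: (-3, 4, -1) + (1, 0, -1) = (-2, 4, -2)
  D2: (-3, 4, -1) + (0, 1, -1) = (-3, 5, -2)
  D3: (-3, 4, -1) + (-1, 1, 0) = (-4, 5, -1)
  D4: (-3, 4, -1) + (-1, 0, 1) = (-4, 4, 0)
  D5: (-3, 4, -1) + (0, -1, 1) = (-3, 3, 0)

Answer: -2 3 -1
-2 4 -2
-3 5 -2
-4 5 -1
-4 4 0
-3 3 0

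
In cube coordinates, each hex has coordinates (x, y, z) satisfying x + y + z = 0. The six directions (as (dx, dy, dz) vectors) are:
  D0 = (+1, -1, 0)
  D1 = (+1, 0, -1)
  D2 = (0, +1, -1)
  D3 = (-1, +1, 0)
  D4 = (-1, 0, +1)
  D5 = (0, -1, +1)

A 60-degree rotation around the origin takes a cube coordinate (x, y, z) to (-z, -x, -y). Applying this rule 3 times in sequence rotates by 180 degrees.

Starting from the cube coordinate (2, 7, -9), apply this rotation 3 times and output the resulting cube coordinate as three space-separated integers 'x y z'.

Answer: -2 -7 9

Derivation:
Start: (2, 7, -9)
Step 1: (2, 7, -9) -> (-(-9), -(2), -(7)) = (9, -2, -7)
Step 2: (9, -2, -7) -> (-(-7), -(9), -(-2)) = (7, -9, 2)
Step 3: (7, -9, 2) -> (-(2), -(7), -(-9)) = (-2, -7, 9)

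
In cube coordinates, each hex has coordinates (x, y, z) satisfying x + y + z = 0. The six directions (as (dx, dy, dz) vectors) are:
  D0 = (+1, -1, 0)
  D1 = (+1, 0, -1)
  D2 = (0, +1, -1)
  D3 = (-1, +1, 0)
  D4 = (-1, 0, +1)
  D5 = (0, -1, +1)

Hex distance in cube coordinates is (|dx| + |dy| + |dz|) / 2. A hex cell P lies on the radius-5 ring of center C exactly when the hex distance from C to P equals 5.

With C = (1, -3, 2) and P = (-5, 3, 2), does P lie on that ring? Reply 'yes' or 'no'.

|px - cx| = |-5 - 1| = 6
|py - cy| = |3 - (-3)| = 6
|pz - cz| = |2 - 2| = 0
distance = (6+6+0)/2 = 12/2 = 6
radius = 5; distance != radius -> no

Answer: no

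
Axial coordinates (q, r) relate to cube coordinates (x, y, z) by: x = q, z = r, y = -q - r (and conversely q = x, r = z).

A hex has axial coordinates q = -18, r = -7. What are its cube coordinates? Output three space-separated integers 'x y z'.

Answer: -18 25 -7

Derivation:
x = q = -18
z = r = -7
y = -x - z = -(-18) - (-7) = 25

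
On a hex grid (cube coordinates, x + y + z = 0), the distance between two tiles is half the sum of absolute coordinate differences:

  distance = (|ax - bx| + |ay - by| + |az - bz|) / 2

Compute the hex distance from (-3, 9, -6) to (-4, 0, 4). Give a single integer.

|ax - bx| = |-3 - (-4)| = 1
|ay - by| = |9 - 0| = 9
|az - bz| = |-6 - 4| = 10
distance = (1 + 9 + 10) / 2 = 20 / 2 = 10

Answer: 10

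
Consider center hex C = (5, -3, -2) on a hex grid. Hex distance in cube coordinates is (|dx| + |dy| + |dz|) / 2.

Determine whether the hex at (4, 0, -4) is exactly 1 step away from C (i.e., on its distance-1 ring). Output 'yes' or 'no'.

Answer: no

Derivation:
|px - cx| = |4 - 5| = 1
|py - cy| = |0 - (-3)| = 3
|pz - cz| = |-4 - (-2)| = 2
distance = (1+3+2)/2 = 6/2 = 3
radius = 1; distance != radius -> no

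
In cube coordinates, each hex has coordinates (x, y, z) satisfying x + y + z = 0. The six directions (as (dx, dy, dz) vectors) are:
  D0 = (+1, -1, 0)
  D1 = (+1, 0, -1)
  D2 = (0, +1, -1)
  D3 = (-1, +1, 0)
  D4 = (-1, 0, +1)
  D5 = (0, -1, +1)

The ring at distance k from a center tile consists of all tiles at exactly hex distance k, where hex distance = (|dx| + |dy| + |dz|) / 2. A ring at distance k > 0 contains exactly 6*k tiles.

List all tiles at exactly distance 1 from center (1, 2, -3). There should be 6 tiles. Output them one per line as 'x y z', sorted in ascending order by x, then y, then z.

Answer: 0 2 -2
0 3 -3
1 1 -2
1 3 -4
2 1 -3
2 2 -4

Derivation:
Walk ring at distance 1 from (1, 2, -3):
Start at center + D4*1 = (0, 2, -2)
  hex 0: (0, 2, -2)
  hex 1: (1, 1, -2)
  hex 2: (2, 1, -3)
  hex 3: (2, 2, -4)
  hex 4: (1, 3, -4)
  hex 5: (0, 3, -3)
Sorted: 6 hexes.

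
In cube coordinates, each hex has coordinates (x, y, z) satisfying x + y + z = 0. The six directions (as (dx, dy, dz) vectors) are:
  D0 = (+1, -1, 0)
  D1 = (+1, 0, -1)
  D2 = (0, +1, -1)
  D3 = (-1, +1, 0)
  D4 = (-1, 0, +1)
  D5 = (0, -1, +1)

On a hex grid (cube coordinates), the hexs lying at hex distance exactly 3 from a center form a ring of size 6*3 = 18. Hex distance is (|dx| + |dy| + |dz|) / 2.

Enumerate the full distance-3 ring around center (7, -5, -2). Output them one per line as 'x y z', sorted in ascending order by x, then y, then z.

Answer: 4 -5 1
4 -4 0
4 -3 -1
4 -2 -2
5 -6 1
5 -2 -3
6 -7 1
6 -2 -4
7 -8 1
7 -2 -5
8 -8 0
8 -3 -5
9 -8 -1
9 -4 -5
10 -8 -2
10 -7 -3
10 -6 -4
10 -5 -5

Derivation:
Walk ring at distance 3 from (7, -5, -2):
Start at center + D4*3 = (4, -5, 1)
  hex 0: (4, -5, 1)
  hex 1: (5, -6, 1)
  hex 2: (6, -7, 1)
  hex 3: (7, -8, 1)
  hex 4: (8, -8, 0)
  hex 5: (9, -8, -1)
  hex 6: (10, -8, -2)
  hex 7: (10, -7, -3)
  hex 8: (10, -6, -4)
  hex 9: (10, -5, -5)
  hex 10: (9, -4, -5)
  hex 11: (8, -3, -5)
  hex 12: (7, -2, -5)
  hex 13: (6, -2, -4)
  hex 14: (5, -2, -3)
  hex 15: (4, -2, -2)
  hex 16: (4, -3, -1)
  hex 17: (4, -4, 0)
Sorted: 18 hexes.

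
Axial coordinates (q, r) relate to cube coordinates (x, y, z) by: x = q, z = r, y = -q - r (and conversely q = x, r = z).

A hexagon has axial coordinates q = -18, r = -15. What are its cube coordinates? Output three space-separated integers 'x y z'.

x = q = -18
z = r = -15
y = -x - z = -(-18) - (-15) = 33

Answer: -18 33 -15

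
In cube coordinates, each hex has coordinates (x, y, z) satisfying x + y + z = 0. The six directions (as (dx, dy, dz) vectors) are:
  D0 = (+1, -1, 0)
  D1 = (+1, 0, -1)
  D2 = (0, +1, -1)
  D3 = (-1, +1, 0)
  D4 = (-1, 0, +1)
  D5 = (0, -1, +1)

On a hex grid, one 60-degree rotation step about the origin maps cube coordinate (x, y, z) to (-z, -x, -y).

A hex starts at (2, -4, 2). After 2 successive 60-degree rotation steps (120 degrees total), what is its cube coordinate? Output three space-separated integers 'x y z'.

Answer: -4 2 2

Derivation:
Start: (2, -4, 2)
Step 1: (2, -4, 2) -> (-(2), -(2), -(-4)) = (-2, -2, 4)
Step 2: (-2, -2, 4) -> (-(4), -(-2), -(-2)) = (-4, 2, 2)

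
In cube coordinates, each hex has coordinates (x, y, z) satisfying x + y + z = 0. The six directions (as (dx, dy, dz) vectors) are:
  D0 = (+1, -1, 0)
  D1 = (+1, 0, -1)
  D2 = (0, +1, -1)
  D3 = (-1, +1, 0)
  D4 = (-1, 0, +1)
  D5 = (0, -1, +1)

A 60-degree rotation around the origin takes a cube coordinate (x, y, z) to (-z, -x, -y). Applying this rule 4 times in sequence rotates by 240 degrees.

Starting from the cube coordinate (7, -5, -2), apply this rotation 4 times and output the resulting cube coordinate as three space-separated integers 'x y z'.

Start: (7, -5, -2)
Step 1: (7, -5, -2) -> (-(-2), -(7), -(-5)) = (2, -7, 5)
Step 2: (2, -7, 5) -> (-(5), -(2), -(-7)) = (-5, -2, 7)
Step 3: (-5, -2, 7) -> (-(7), -(-5), -(-2)) = (-7, 5, 2)
Step 4: (-7, 5, 2) -> (-(2), -(-7), -(5)) = (-2, 7, -5)

Answer: -2 7 -5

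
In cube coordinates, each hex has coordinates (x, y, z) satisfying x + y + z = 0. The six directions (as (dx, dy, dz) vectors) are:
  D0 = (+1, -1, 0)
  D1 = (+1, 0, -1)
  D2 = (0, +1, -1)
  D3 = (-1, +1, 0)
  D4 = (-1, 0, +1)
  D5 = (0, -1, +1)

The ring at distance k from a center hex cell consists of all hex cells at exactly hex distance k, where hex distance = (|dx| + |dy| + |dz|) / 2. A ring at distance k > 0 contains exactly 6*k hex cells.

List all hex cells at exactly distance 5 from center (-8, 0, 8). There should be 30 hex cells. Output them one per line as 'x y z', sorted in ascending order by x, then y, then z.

Answer: -13 0 13
-13 1 12
-13 2 11
-13 3 10
-13 4 9
-13 5 8
-12 -1 13
-12 5 7
-11 -2 13
-11 5 6
-10 -3 13
-10 5 5
-9 -4 13
-9 5 4
-8 -5 13
-8 5 3
-7 -5 12
-7 4 3
-6 -5 11
-6 3 3
-5 -5 10
-5 2 3
-4 -5 9
-4 1 3
-3 -5 8
-3 -4 7
-3 -3 6
-3 -2 5
-3 -1 4
-3 0 3

Derivation:
Walk ring at distance 5 from (-8, 0, 8):
Start at center + D4*5 = (-13, 0, 13)
  hex 0: (-13, 0, 13)
  hex 1: (-12, -1, 13)
  hex 2: (-11, -2, 13)
  hex 3: (-10, -3, 13)
  hex 4: (-9, -4, 13)
  hex 5: (-8, -5, 13)
  hex 6: (-7, -5, 12)
  hex 7: (-6, -5, 11)
  hex 8: (-5, -5, 10)
  hex 9: (-4, -5, 9)
  hex 10: (-3, -5, 8)
  hex 11: (-3, -4, 7)
  hex 12: (-3, -3, 6)
  hex 13: (-3, -2, 5)
  hex 14: (-3, -1, 4)
  hex 15: (-3, 0, 3)
  hex 16: (-4, 1, 3)
  hex 17: (-5, 2, 3)
  hex 18: (-6, 3, 3)
  hex 19: (-7, 4, 3)
  hex 20: (-8, 5, 3)
  hex 21: (-9, 5, 4)
  hex 22: (-10, 5, 5)
  hex 23: (-11, 5, 6)
  hex 24: (-12, 5, 7)
  hex 25: (-13, 5, 8)
  hex 26: (-13, 4, 9)
  hex 27: (-13, 3, 10)
  hex 28: (-13, 2, 11)
  hex 29: (-13, 1, 12)
Sorted: 30 hexes.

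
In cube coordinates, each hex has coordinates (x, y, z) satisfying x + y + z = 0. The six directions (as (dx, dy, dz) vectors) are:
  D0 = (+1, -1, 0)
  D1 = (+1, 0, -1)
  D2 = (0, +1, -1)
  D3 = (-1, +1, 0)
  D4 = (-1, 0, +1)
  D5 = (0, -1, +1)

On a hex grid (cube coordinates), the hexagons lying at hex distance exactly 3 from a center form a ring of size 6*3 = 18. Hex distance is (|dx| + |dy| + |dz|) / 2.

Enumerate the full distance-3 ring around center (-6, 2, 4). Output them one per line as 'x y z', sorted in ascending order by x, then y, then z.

Answer: -9 2 7
-9 3 6
-9 4 5
-9 5 4
-8 1 7
-8 5 3
-7 0 7
-7 5 2
-6 -1 7
-6 5 1
-5 -1 6
-5 4 1
-4 -1 5
-4 3 1
-3 -1 4
-3 0 3
-3 1 2
-3 2 1

Derivation:
Walk ring at distance 3 from (-6, 2, 4):
Start at center + D4*3 = (-9, 2, 7)
  hex 0: (-9, 2, 7)
  hex 1: (-8, 1, 7)
  hex 2: (-7, 0, 7)
  hex 3: (-6, -1, 7)
  hex 4: (-5, -1, 6)
  hex 5: (-4, -1, 5)
  hex 6: (-3, -1, 4)
  hex 7: (-3, 0, 3)
  hex 8: (-3, 1, 2)
  hex 9: (-3, 2, 1)
  hex 10: (-4, 3, 1)
  hex 11: (-5, 4, 1)
  hex 12: (-6, 5, 1)
  hex 13: (-7, 5, 2)
  hex 14: (-8, 5, 3)
  hex 15: (-9, 5, 4)
  hex 16: (-9, 4, 5)
  hex 17: (-9, 3, 6)
Sorted: 18 hexes.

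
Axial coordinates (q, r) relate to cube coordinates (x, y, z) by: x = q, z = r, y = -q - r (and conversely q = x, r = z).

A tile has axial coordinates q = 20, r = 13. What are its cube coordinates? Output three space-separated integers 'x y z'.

Answer: 20 -33 13

Derivation:
x = q = 20
z = r = 13
y = -x - z = -(20) - (13) = -33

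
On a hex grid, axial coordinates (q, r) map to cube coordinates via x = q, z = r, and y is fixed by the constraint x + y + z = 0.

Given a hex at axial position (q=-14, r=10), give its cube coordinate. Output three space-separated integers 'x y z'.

Answer: -14 4 10

Derivation:
x = q = -14
z = r = 10
y = -x - z = -(-14) - (10) = 4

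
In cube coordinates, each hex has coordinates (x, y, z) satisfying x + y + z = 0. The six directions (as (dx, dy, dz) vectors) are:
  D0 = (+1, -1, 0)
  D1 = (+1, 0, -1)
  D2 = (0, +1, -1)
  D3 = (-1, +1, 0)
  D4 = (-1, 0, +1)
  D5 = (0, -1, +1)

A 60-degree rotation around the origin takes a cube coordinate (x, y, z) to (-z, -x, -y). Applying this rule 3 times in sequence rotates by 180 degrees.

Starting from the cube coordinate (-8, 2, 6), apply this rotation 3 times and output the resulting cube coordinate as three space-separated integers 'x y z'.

Start: (-8, 2, 6)
Step 1: (-8, 2, 6) -> (-(6), -(-8), -(2)) = (-6, 8, -2)
Step 2: (-6, 8, -2) -> (-(-2), -(-6), -(8)) = (2, 6, -8)
Step 3: (2, 6, -8) -> (-(-8), -(2), -(6)) = (8, -2, -6)

Answer: 8 -2 -6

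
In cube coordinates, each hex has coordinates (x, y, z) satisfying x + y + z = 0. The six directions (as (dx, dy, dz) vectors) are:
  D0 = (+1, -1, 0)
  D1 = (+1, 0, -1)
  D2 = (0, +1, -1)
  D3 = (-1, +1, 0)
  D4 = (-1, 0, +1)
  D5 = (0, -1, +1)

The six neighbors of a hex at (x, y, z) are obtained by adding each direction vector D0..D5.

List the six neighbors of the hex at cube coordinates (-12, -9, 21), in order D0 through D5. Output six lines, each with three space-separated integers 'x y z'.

Center: (-12, -9, 21). Add each direction:
  D0: (-12, -9, 21) + (1, -1, 0) = (-11, -10, 21)
  D1: (-12, -9, 21) + (1, 0, -1) = (-11, -9, 20)
  D2: (-12, -9, 21) + (0, 1, -1) = (-12, -8, 20)
  D3: (-12, -9, 21) + (-1, 1, 0) = (-13, -8, 21)
  D4: (-12, -9, 21) + (-1, 0, 1) = (-13, -9, 22)
  D5: (-12, -9, 21) + (0, -1, 1) = (-12, -10, 22)

Answer: -11 -10 21
-11 -9 20
-12 -8 20
-13 -8 21
-13 -9 22
-12 -10 22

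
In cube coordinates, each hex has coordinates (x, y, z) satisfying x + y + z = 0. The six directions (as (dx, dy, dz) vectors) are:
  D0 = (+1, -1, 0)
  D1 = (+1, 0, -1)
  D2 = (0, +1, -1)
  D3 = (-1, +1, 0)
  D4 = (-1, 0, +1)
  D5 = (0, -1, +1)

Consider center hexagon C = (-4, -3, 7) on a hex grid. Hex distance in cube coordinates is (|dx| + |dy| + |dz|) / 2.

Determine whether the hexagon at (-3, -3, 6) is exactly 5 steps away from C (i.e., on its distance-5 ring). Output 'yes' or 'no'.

|px - cx| = |-3 - (-4)| = 1
|py - cy| = |-3 - (-3)| = 0
|pz - cz| = |6 - 7| = 1
distance = (1+0+1)/2 = 2/2 = 1
radius = 5; distance != radius -> no

Answer: no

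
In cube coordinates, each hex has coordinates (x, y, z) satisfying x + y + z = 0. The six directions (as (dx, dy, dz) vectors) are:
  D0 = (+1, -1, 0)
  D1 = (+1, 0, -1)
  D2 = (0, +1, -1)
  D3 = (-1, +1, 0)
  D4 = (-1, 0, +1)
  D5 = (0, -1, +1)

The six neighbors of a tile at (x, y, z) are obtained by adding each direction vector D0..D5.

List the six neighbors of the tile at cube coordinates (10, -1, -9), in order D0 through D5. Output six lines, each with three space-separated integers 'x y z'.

Answer: 11 -2 -9
11 -1 -10
10 0 -10
9 0 -9
9 -1 -8
10 -2 -8

Derivation:
Center: (10, -1, -9). Add each direction:
  D0: (10, -1, -9) + (1, -1, 0) = (11, -2, -9)
  D1: (10, -1, -9) + (1, 0, -1) = (11, -1, -10)
  D2: (10, -1, -9) + (0, 1, -1) = (10, 0, -10)
  D3: (10, -1, -9) + (-1, 1, 0) = (9, 0, -9)
  D4: (10, -1, -9) + (-1, 0, 1) = (9, -1, -8)
  D5: (10, -1, -9) + (0, -1, 1) = (10, -2, -8)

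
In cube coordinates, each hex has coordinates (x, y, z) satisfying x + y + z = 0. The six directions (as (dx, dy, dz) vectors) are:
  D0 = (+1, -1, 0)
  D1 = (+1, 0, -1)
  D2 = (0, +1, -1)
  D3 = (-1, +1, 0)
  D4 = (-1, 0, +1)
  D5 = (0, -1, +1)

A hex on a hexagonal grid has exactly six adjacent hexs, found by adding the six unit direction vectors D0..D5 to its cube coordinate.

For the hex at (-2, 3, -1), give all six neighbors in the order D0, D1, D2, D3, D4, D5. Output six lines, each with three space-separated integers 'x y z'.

Center: (-2, 3, -1). Add each direction:
  D0: (-2, 3, -1) + (1, -1, 0) = (-1, 2, -1)
  D1: (-2, 3, -1) + (1, 0, -1) = (-1, 3, -2)
  D2: (-2, 3, -1) + (0, 1, -1) = (-2, 4, -2)
  D3: (-2, 3, -1) + (-1, 1, 0) = (-3, 4, -1)
  D4: (-2, 3, -1) + (-1, 0, 1) = (-3, 3, 0)
  D5: (-2, 3, -1) + (0, -1, 1) = (-2, 2, 0)

Answer: -1 2 -1
-1 3 -2
-2 4 -2
-3 4 -1
-3 3 0
-2 2 0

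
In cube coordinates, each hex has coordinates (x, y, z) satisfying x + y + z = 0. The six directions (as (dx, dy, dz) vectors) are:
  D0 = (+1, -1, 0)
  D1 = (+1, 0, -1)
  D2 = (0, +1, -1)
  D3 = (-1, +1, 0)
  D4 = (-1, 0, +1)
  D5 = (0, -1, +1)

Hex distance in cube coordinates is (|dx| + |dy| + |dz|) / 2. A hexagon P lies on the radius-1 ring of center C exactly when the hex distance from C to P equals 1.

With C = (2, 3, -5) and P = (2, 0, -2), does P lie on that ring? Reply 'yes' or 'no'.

Answer: no

Derivation:
|px - cx| = |2 - 2| = 0
|py - cy| = |0 - 3| = 3
|pz - cz| = |-2 - (-5)| = 3
distance = (0+3+3)/2 = 6/2 = 3
radius = 1; distance != radius -> no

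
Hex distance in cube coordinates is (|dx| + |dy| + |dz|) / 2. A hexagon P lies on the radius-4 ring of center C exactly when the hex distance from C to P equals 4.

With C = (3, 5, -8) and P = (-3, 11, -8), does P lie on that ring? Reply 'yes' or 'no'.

Answer: no

Derivation:
|px - cx| = |-3 - 3| = 6
|py - cy| = |11 - 5| = 6
|pz - cz| = |-8 - (-8)| = 0
distance = (6+6+0)/2 = 12/2 = 6
radius = 4; distance != radius -> no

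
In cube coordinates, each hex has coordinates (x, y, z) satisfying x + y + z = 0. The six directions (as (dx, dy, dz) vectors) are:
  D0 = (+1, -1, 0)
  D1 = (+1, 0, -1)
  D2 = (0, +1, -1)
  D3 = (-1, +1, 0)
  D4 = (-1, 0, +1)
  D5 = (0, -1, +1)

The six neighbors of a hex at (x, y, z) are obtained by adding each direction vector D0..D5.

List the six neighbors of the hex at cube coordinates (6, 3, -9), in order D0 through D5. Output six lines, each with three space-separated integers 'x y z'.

Answer: 7 2 -9
7 3 -10
6 4 -10
5 4 -9
5 3 -8
6 2 -8

Derivation:
Center: (6, 3, -9). Add each direction:
  D0: (6, 3, -9) + (1, -1, 0) = (7, 2, -9)
  D1: (6, 3, -9) + (1, 0, -1) = (7, 3, -10)
  D2: (6, 3, -9) + (0, 1, -1) = (6, 4, -10)
  D3: (6, 3, -9) + (-1, 1, 0) = (5, 4, -9)
  D4: (6, 3, -9) + (-1, 0, 1) = (5, 3, -8)
  D5: (6, 3, -9) + (0, -1, 1) = (6, 2, -8)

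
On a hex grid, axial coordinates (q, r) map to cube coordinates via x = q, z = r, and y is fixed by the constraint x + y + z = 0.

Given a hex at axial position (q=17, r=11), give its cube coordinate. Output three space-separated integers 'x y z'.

Answer: 17 -28 11

Derivation:
x = q = 17
z = r = 11
y = -x - z = -(17) - (11) = -28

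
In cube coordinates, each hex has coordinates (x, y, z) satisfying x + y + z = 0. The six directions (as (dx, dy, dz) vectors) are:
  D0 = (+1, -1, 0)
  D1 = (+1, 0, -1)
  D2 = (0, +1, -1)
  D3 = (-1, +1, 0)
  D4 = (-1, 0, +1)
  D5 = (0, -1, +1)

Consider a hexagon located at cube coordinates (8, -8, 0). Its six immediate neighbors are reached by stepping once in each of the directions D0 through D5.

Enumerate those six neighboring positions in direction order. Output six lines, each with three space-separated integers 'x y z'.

Center: (8, -8, 0). Add each direction:
  D0: (8, -8, 0) + (1, -1, 0) = (9, -9, 0)
  D1: (8, -8, 0) + (1, 0, -1) = (9, -8, -1)
  D2: (8, -8, 0) + (0, 1, -1) = (8, -7, -1)
  D3: (8, -8, 0) + (-1, 1, 0) = (7, -7, 0)
  D4: (8, -8, 0) + (-1, 0, 1) = (7, -8, 1)
  D5: (8, -8, 0) + (0, -1, 1) = (8, -9, 1)

Answer: 9 -9 0
9 -8 -1
8 -7 -1
7 -7 0
7 -8 1
8 -9 1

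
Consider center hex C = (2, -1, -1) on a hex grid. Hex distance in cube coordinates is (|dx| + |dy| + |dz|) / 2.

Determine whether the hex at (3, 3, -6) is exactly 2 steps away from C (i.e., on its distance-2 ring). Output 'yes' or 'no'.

|px - cx| = |3 - 2| = 1
|py - cy| = |3 - (-1)| = 4
|pz - cz| = |-6 - (-1)| = 5
distance = (1+4+5)/2 = 10/2 = 5
radius = 2; distance != radius -> no

Answer: no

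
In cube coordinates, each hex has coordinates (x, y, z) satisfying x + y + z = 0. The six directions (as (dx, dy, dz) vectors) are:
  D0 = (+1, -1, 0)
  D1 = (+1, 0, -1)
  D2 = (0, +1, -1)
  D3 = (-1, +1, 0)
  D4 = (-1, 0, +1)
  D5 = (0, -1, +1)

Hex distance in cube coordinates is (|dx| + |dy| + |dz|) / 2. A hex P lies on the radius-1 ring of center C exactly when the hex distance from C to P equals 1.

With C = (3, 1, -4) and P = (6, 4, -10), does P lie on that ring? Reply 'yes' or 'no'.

|px - cx| = |6 - 3| = 3
|py - cy| = |4 - 1| = 3
|pz - cz| = |-10 - (-4)| = 6
distance = (3+3+6)/2 = 12/2 = 6
radius = 1; distance != radius -> no

Answer: no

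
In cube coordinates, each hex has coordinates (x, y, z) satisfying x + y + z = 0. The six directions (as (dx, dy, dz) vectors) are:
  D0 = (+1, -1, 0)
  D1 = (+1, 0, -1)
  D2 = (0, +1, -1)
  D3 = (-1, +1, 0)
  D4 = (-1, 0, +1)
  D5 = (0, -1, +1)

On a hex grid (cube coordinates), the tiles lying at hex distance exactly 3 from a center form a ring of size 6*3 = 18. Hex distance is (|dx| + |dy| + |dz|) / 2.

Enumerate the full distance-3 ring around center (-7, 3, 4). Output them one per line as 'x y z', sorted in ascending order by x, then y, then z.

Answer: -10 3 7
-10 4 6
-10 5 5
-10 6 4
-9 2 7
-9 6 3
-8 1 7
-8 6 2
-7 0 7
-7 6 1
-6 0 6
-6 5 1
-5 0 5
-5 4 1
-4 0 4
-4 1 3
-4 2 2
-4 3 1

Derivation:
Walk ring at distance 3 from (-7, 3, 4):
Start at center + D4*3 = (-10, 3, 7)
  hex 0: (-10, 3, 7)
  hex 1: (-9, 2, 7)
  hex 2: (-8, 1, 7)
  hex 3: (-7, 0, 7)
  hex 4: (-6, 0, 6)
  hex 5: (-5, 0, 5)
  hex 6: (-4, 0, 4)
  hex 7: (-4, 1, 3)
  hex 8: (-4, 2, 2)
  hex 9: (-4, 3, 1)
  hex 10: (-5, 4, 1)
  hex 11: (-6, 5, 1)
  hex 12: (-7, 6, 1)
  hex 13: (-8, 6, 2)
  hex 14: (-9, 6, 3)
  hex 15: (-10, 6, 4)
  hex 16: (-10, 5, 5)
  hex 17: (-10, 4, 6)
Sorted: 18 hexes.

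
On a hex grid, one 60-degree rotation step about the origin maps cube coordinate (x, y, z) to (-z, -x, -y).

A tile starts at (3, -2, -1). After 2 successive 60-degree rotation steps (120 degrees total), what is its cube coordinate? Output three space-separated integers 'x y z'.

Answer: -2 -1 3

Derivation:
Start: (3, -2, -1)
Step 1: (3, -2, -1) -> (-(-1), -(3), -(-2)) = (1, -3, 2)
Step 2: (1, -3, 2) -> (-(2), -(1), -(-3)) = (-2, -1, 3)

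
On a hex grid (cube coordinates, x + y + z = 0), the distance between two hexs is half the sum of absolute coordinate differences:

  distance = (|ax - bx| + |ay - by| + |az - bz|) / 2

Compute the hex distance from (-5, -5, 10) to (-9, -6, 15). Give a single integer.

|ax - bx| = |-5 - (-9)| = 4
|ay - by| = |-5 - (-6)| = 1
|az - bz| = |10 - 15| = 5
distance = (4 + 1 + 5) / 2 = 10 / 2 = 5

Answer: 5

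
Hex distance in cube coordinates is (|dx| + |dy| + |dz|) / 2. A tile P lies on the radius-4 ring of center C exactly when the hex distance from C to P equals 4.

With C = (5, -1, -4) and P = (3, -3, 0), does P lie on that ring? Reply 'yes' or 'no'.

|px - cx| = |3 - 5| = 2
|py - cy| = |-3 - (-1)| = 2
|pz - cz| = |0 - (-4)| = 4
distance = (2+2+4)/2 = 8/2 = 4
radius = 4; distance == radius -> yes

Answer: yes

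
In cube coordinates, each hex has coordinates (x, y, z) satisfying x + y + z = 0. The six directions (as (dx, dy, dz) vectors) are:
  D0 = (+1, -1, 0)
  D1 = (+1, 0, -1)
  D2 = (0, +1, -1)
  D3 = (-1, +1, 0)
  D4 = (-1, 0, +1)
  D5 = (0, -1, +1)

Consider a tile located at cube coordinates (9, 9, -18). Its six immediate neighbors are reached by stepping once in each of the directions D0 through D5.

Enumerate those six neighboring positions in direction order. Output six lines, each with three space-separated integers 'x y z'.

Center: (9, 9, -18). Add each direction:
  D0: (9, 9, -18) + (1, -1, 0) = (10, 8, -18)
  D1: (9, 9, -18) + (1, 0, -1) = (10, 9, -19)
  D2: (9, 9, -18) + (0, 1, -1) = (9, 10, -19)
  D3: (9, 9, -18) + (-1, 1, 0) = (8, 10, -18)
  D4: (9, 9, -18) + (-1, 0, 1) = (8, 9, -17)
  D5: (9, 9, -18) + (0, -1, 1) = (9, 8, -17)

Answer: 10 8 -18
10 9 -19
9 10 -19
8 10 -18
8 9 -17
9 8 -17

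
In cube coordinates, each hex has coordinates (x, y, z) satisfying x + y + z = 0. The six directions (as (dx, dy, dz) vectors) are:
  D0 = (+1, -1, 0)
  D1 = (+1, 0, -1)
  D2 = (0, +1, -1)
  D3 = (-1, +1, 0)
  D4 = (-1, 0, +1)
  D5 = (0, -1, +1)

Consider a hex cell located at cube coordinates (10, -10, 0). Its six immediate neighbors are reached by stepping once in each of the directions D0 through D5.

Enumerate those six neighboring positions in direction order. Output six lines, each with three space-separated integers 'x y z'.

Answer: 11 -11 0
11 -10 -1
10 -9 -1
9 -9 0
9 -10 1
10 -11 1

Derivation:
Center: (10, -10, 0). Add each direction:
  D0: (10, -10, 0) + (1, -1, 0) = (11, -11, 0)
  D1: (10, -10, 0) + (1, 0, -1) = (11, -10, -1)
  D2: (10, -10, 0) + (0, 1, -1) = (10, -9, -1)
  D3: (10, -10, 0) + (-1, 1, 0) = (9, -9, 0)
  D4: (10, -10, 0) + (-1, 0, 1) = (9, -10, 1)
  D5: (10, -10, 0) + (0, -1, 1) = (10, -11, 1)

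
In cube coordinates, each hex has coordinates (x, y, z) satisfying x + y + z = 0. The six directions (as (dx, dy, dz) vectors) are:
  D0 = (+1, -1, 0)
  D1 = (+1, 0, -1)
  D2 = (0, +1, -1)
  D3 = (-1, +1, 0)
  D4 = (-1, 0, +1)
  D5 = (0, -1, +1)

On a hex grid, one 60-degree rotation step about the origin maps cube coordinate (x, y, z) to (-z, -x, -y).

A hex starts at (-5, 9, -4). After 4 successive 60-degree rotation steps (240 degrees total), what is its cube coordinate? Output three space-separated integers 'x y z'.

Start: (-5, 9, -4)
Step 1: (-5, 9, -4) -> (-(-4), -(-5), -(9)) = (4, 5, -9)
Step 2: (4, 5, -9) -> (-(-9), -(4), -(5)) = (9, -4, -5)
Step 3: (9, -4, -5) -> (-(-5), -(9), -(-4)) = (5, -9, 4)
Step 4: (5, -9, 4) -> (-(4), -(5), -(-9)) = (-4, -5, 9)

Answer: -4 -5 9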